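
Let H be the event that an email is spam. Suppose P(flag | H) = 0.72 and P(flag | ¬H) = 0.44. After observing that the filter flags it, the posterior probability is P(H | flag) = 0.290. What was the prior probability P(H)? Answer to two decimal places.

In odds form, posterior odds = prior odds × likelihood ratio, so prior odds = posterior odds ÷ LR.
Posterior odds = 0.290/(1−0.290) = 0.4085. LR = 0.72/0.44 = 1.6364.
Prior odds = 0.4085/1.6364 = 0.2496, so P(H) = 0.2496/(1+0.2496) ≈ 0.20.

P(H) = 0.20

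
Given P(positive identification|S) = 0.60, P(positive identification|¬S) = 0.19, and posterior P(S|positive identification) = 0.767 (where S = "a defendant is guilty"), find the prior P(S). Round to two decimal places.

P(S) = 0.51

In odds form, posterior odds = prior odds × likelihood ratio, so prior odds = posterior odds ÷ LR.
Posterior odds = 0.767/(1−0.767) = 3.2918. LR = 0.60/0.19 = 3.1579.
Prior odds = 3.2918/3.1579 = 1.0424, so P(S) = 1.0424/(1+1.0424) ≈ 0.51.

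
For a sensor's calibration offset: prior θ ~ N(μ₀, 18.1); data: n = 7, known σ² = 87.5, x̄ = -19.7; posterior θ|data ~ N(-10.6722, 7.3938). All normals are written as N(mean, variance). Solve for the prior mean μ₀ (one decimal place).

With known observation variance, the Normal–Normal posterior has precision τ_n = τ₀ + n/σ² and mean μ_n = (τ₀μ₀ + (n/σ²)x̄)/τ_n.
Here τ₀ = 1/18.1 = 0.055249 and τ_data = 7/87.5 = 0.080000, so τ_n = 0.135249.
Rearranging for μ₀: μ₀ = (μ_n·τ_n − τ_data·x̄)/τ₀ = (-10.6722·0.135249 − 0.080000·-19.7) / 0.055249 = 0.132596/0.055249 ≈ 2.4.

μ₀ = 2.4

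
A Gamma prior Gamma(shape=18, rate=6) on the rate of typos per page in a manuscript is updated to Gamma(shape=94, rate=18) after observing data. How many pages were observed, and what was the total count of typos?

n = 12 pages with total 76 typos

A Gamma(α, β) prior (rate parametrization) on a Poisson rate with n observations summing to S gives posterior Gamma(α+S, β+n).
Matching: Σxᵢ = 94 − 18 = 76 and n = 18 − 6 = 12.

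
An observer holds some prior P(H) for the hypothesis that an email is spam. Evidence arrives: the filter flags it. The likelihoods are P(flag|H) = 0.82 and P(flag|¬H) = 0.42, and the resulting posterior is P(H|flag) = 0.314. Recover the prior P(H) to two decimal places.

P(H) = 0.19

In odds form, posterior odds = prior odds × likelihood ratio, so prior odds = posterior odds ÷ LR.
Posterior odds = 0.314/(1−0.314) = 0.4577. LR = 0.82/0.42 = 1.9524.
Prior odds = 0.4577/1.9524 = 0.2344, so P(H) = 0.2344/(1+0.2344) ≈ 0.19.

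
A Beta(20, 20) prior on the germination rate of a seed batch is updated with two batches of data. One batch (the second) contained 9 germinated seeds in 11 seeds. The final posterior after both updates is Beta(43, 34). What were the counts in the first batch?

Sequential conjugate updates are equivalent to a single update on the pooled data, so total successes = posterior α − prior α and total failures = posterior β − prior β.
Total across both batches: 43−20=23 germinated seeds, 34−20=14 non-germinating seeds.
Subtract the second batch: 23−9=14 germinated seeds and 14−2=12 non-germinating seeds.

14 germinated seeds and 12 non-germinating seeds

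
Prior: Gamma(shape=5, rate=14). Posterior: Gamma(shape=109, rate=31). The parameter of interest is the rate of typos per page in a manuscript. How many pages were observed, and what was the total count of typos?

n = 17 pages with total 104 typos

Gamma–Poisson conjugacy: posterior shape = α + Σxᵢ, posterior rate = β + n.
Matching: Σxᵢ = 109 − 5 = 104 and n = 31 − 14 = 17.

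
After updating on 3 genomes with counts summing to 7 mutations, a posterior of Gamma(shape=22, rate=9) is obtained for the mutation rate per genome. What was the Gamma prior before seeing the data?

A Gamma(α, β) prior (rate parametrization) on a Poisson rate with n observations summing to S gives posterior Gamma(α+S, β+n).
So α = 22 − 7 = 15 and β = 9 − 3 = 6.

Gamma(shape=15, rate=6)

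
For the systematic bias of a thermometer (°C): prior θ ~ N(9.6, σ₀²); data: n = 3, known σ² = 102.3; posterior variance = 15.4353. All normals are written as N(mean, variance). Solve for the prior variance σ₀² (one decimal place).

For the Normal–Normal model with known σ², precisions add: τ_n = τ₀ + n/σ².
So 1/σ₀² = 1/15.4353 − 3/102.3 = 0.064787 − 0.029326 = 0.035461.
Hence σ₀² = 1/0.035461 ≈ 28.2.

σ₀² = 28.2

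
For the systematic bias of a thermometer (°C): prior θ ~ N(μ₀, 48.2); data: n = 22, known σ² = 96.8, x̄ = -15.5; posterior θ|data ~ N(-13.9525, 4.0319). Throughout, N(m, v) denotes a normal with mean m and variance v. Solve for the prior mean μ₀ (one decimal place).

The posterior mean is a precision-weighted average: μ_n = (τ₀μ₀ + τ_data·x̄)/(τ₀+τ_data), with τ₀=1/σ₀² and τ_data=n/σ².
Here τ₀ = 1/48.2 = 0.020747 and τ_data = 22/96.8 = 0.227273, so τ_n = 0.248020.
Rearranging for μ₀: μ₀ = (μ_n·τ_n − τ_data·x̄)/τ₀ = (-13.9525·0.248020 − 0.227273·-15.5) / 0.020747 = 0.062232/0.020747 ≈ 3.0.

μ₀ = 3.0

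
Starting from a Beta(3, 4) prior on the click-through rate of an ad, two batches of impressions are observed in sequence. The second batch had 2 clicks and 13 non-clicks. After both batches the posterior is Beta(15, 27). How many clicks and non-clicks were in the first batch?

10 clicks and 10 non-clicks

Because Beta–binomial updating is additive in the counts, the combined data contributed (α_post−α_prior, β_post−β_prior) successes and failures.
Total across both batches: 15−3=12 clicks, 27−4=23 non-clicks.
Subtract the second batch: 12−2=10 clicks and 23−13=10 non-clicks.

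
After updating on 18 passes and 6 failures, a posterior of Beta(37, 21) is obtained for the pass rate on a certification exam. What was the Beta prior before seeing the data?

Beta is conjugate to the binomial likelihood: posterior = Beta(a+s, b+f).
Subtract the data counts: 37−18=19, 21−6=15.

Beta(19, 15)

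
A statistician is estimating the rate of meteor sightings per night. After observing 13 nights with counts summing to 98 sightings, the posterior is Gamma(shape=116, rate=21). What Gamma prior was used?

Gamma(shape=18, rate=8)

A Gamma(α, β) prior (rate parametrization) on a Poisson rate with n observations summing to S gives posterior Gamma(α+S, β+n).
So α = 116 − 98 = 18 and β = 21 − 13 = 8.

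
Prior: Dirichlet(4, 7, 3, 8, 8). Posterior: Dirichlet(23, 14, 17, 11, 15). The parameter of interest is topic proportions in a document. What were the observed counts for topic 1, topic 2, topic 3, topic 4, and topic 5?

For a Dirichlet(α) prior with multinomial counts c, the posterior is Dirichlet(α + c) componentwise.
Counts are posterior − prior componentwise: 23−4=19, 14−7=7, 17−3=14, 11−8=3, 15−8=7.

counts (19, 7, 14, 3, 7)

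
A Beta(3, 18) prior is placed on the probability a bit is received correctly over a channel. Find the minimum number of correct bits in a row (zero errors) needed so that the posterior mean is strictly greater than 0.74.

k = 49

After k correct bits and 0 errors the posterior is Beta(3+k, 18), with mean (3+k)/(3+18+k).
Set (3+k)/(21+k) > 0.74 and solve: k > (0.74·21 − 3)/(1 − 0.74) = 48.231.
The smallest integer exceeding 48.231 is 49, and checking k=49: (52)/(70) = 0.7429 > 0.74.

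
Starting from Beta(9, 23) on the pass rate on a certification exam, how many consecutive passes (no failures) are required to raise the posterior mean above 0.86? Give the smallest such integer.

After k passes and 0 failures the posterior is Beta(9+k, 23), with mean (9+k)/(9+23+k).
Set (9+k)/(32+k) > 0.86 and solve: k > (0.86·32 − 9)/(1 − 0.86) = 132.286.
The smallest integer exceeding 132.286 is 133.

k = 133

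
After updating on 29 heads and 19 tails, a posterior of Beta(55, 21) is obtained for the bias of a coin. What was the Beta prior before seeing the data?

A Beta(a, b) prior with s successes and f failures in binomial data gives a Beta(a+s, b+f) posterior.
Subtract the data counts: 55−29=26, 21−19=2.

Beta(26, 2)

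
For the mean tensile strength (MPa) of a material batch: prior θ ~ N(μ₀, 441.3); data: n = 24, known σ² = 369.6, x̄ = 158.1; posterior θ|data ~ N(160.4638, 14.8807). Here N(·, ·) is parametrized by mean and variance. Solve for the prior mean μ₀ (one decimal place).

The posterior mean is a precision-weighted average: μ_n = (τ₀μ₀ + τ_data·x̄)/(τ₀+τ_data), with τ₀=1/σ₀² and τ_data=n/σ².
Here τ₀ = 1/441.3 = 0.002266 and τ_data = 24/369.6 = 0.064935, so τ_n = 0.067201.
Rearranging for μ₀: μ₀ = (μ_n·τ_n − τ_data·x̄)/τ₀ = (160.4638·0.067201 − 0.064935·158.1) / 0.002266 = 0.517104/0.002266 ≈ 228.2.

μ₀ = 228.2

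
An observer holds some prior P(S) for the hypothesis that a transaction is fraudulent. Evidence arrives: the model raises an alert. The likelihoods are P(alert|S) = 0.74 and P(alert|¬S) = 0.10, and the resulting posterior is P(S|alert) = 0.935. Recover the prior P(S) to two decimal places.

P(S) = 0.66

In odds form, posterior odds = prior odds × likelihood ratio, so prior odds = posterior odds ÷ LR.
Posterior odds = 0.935/(1−0.935) = 14.3846. LR = 0.74/0.10 = 7.4000.
Prior odds = 14.3846/7.4000 = 1.9439, so P(S) = 1.9439/(1+1.9439) ≈ 0.66.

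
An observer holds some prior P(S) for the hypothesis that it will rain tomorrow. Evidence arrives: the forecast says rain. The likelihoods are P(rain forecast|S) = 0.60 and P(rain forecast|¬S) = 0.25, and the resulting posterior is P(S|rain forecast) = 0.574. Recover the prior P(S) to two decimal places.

P(S) = 0.36

Bayes' rule in odds form gives O(S|E) = O(S)·[P(E|S)/P(E|¬S)], hence O(S) = O(S|E)/LR.
Posterior odds = 0.574/(1−0.574) = 1.3474. LR = 0.60/0.25 = 2.4000.
Prior odds = 1.3474/2.4000 = 0.5614, so P(S) = 0.5614/(1+0.5614) ≈ 0.36.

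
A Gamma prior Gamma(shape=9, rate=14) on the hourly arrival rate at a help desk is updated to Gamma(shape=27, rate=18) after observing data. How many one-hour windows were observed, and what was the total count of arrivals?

Gamma–Poisson conjugacy: posterior shape = α + Σxᵢ, posterior rate = β + n.
Matching: Σxᵢ = 27 − 9 = 18 and n = 18 − 14 = 4.

n = 4 one-hour windows with total 18 arrivals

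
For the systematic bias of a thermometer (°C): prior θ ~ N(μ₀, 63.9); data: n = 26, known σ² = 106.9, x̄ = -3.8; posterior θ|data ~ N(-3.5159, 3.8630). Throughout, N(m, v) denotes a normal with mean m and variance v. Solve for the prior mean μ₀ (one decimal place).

μ₀ = 0.9

With known observation variance, the Normal–Normal posterior has precision τ_n = τ₀ + n/σ² and mean μ_n = (τ₀μ₀ + (n/σ²)x̄)/τ_n.
Here τ₀ = 1/63.9 = 0.015649 and τ_data = 26/106.9 = 0.243218, so τ_n = 0.258867.
Rearranging for μ₀: μ₀ = (μ_n·τ_n − τ_data·x̄)/τ₀ = (-3.5159·0.258867 − 0.243218·-3.8) / 0.015649 = 0.014078/0.015649 ≈ 0.9.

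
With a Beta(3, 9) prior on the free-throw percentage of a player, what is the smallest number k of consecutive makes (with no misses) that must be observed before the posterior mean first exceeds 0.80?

After k makes and 0 misses the posterior is Beta(3+k, 9), with mean (3+k)/(3+9+k).
Set (3+k)/(12+k) > 0.80 and solve: k > (0.80·12 − 3)/(1 − 0.80) = 33.000.
The smallest integer exceeding 33.000 is 34.

k = 34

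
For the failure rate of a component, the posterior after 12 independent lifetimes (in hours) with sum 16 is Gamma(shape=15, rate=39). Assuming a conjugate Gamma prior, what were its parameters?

For an exponential likelihood with a Gamma(α, β) prior on the rate, n observations with total T give posterior Gamma(α+n, β+T).
So α = 15 − 12 = 3 and β = 39 − 16 = 23.

Gamma(shape=3, rate=23)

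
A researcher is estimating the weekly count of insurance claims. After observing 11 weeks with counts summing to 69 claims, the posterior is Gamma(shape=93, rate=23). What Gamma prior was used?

Gamma–Poisson conjugacy: posterior shape = α + Σxᵢ, posterior rate = β + n.
So α = 93 − 69 = 24 and β = 23 − 11 = 12.

Gamma(shape=24, rate=12)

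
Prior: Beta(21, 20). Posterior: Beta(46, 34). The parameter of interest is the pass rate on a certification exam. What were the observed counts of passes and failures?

25 passes and 14 failures

Under Beta–binomial conjugacy the posterior parameters are (a+s, b+f).
So s = 46 − 21 = 25 and f = 34 − 20 = 14.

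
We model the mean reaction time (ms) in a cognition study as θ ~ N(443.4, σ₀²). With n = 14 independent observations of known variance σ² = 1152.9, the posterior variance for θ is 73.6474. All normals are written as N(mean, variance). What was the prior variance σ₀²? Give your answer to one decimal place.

Posterior precision equals prior precision plus data precision: 1/σ_n² = 1/σ₀² + n/σ².
So 1/σ₀² = 1/73.6474 − 14/1152.9 = 0.013578 − 0.012143 = 0.001435.
Hence σ₀² = 1/0.001435 ≈ 696.9.

σ₀² = 696.9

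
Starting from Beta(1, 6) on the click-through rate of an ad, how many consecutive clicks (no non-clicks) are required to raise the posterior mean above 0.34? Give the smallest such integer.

After k clicks and 0 non-clicks the posterior is Beta(1+k, 6), with mean (1+k)/(1+6+k).
Set (1+k)/(7+k) > 0.34 and solve: k > (0.34·7 − 1)/(1 − 0.34) = 2.091.
The smallest integer exceeding 2.091 is 3, and checking k=3: (4)/(10) = 0.4000 > 0.34.

k = 3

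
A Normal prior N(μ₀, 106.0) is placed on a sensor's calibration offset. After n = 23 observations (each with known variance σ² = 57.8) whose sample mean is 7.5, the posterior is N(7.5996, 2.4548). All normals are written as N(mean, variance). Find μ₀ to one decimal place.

μ₀ = 11.8

With known observation variance, the Normal–Normal posterior has precision τ_n = τ₀ + n/σ² and mean μ_n = (τ₀μ₀ + (n/σ²)x̄)/τ_n.
Here τ₀ = 1/106.0 = 0.009434 and τ_data = 23/57.8 = 0.397924, so τ_n = 0.407358.
Rearranging for μ₀: μ₀ = (μ_n·τ_n − τ_data·x̄)/τ₀ = (7.5996·0.407358 − 0.397924·7.5) / 0.009434 = 0.111328/0.009434 ≈ 11.8.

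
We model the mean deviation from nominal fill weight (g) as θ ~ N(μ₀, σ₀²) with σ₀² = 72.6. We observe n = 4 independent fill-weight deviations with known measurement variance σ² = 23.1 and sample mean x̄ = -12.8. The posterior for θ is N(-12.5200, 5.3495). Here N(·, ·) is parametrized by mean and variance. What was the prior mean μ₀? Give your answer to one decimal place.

With known observation variance, the Normal–Normal posterior has precision τ_n = τ₀ + n/σ² and mean μ_n = (τ₀μ₀ + (n/σ²)x̄)/τ_n.
Here τ₀ = 1/72.6 = 0.013774 and τ_data = 4/23.1 = 0.173160, so τ_n = 0.186934.
Rearranging for μ₀: μ₀ = (μ_n·τ_n − τ_data·x̄)/τ₀ = (-12.5200·0.186934 − 0.173160·-12.8) / 0.013774 = -0.123966/0.013774 ≈ -9.0.

μ₀ = -9.0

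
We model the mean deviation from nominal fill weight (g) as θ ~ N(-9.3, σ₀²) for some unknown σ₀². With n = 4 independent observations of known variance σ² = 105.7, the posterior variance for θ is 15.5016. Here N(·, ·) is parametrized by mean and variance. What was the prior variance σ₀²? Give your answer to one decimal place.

For the Normal–Normal model with known σ², precisions add: τ_n = τ₀ + n/σ².
So 1/σ₀² = 1/15.5016 − 4/105.7 = 0.064509 − 0.037843 = 0.026666.
Hence σ₀² = 1/0.026666 ≈ 37.5.

σ₀² = 37.5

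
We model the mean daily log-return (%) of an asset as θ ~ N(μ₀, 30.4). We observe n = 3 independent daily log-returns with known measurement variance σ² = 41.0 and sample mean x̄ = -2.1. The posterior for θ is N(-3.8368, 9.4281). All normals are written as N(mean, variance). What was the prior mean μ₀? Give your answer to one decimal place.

μ₀ = -7.7

The posterior mean is a precision-weighted average: μ_n = (τ₀μ₀ + τ_data·x̄)/(τ₀+τ_data), with τ₀=1/σ₀² and τ_data=n/σ².
Here τ₀ = 1/30.4 = 0.032895 and τ_data = 3/41.0 = 0.073171, so τ_n = 0.106066.
Rearranging for μ₀: μ₀ = (μ_n·τ_n − τ_data·x̄)/τ₀ = (-3.8368·0.106066 − 0.073171·-2.1) / 0.032895 = -0.253295/0.032895 ≈ -7.7.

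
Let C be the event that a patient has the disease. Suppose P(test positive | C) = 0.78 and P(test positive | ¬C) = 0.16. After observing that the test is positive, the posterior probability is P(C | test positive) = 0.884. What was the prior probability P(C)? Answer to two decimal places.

In odds form, posterior odds = prior odds × likelihood ratio, so prior odds = posterior odds ÷ LR.
Posterior odds = 0.884/(1−0.884) = 7.6207. LR = 0.78/0.16 = 4.8750.
Prior odds = 7.6207/4.8750 = 1.5632, so P(C) = 1.5632/(1+1.5632) ≈ 0.61.

P(C) = 0.61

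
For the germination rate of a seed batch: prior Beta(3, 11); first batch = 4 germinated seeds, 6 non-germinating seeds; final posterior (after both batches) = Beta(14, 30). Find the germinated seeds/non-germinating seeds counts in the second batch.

Sequential conjugate updates are equivalent to a single update on the pooled data, so total successes = posterior α − prior α and total failures = posterior β − prior β.
Total across both batches: 14−3=11 germinated seeds, 30−11=19 non-germinating seeds.
Subtract the first batch: 11−4=7 germinated seeds and 19−6=13 non-germinating seeds.

7 germinated seeds and 13 non-germinating seeds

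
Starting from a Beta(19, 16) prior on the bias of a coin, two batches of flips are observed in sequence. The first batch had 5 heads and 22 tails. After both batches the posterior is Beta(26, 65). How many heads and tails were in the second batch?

Sequential conjugate updates are equivalent to a single update on the pooled data, so total successes = posterior α − prior α and total failures = posterior β − prior β.
Total across both batches: 26−19=7 heads, 65−16=49 tails.
Subtract the first batch: 7−5=2 heads and 49−22=27 tails.

2 heads and 27 tails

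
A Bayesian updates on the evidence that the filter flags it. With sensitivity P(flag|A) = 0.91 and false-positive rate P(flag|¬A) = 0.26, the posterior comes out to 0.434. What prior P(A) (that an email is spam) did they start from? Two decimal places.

P(A) = 0.18

In odds form, posterior odds = prior odds × likelihood ratio, so prior odds = posterior odds ÷ LR.
Posterior odds = 0.434/(1−0.434) = 0.7668. LR = 0.91/0.26 = 3.5000.
Prior odds = 0.7668/3.5000 = 0.2191, so P(A) = 0.2191/(1+0.2191) ≈ 0.18.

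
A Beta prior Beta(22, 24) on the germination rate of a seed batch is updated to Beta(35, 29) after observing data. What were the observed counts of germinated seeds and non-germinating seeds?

13 germinated seeds and 5 non-germinating seeds

A Beta(α, β) prior with s successes and f failures in binomial data gives a Beta(α+s, β+f) posterior.
Match parameters: s=35−22=13, f=29−24=5.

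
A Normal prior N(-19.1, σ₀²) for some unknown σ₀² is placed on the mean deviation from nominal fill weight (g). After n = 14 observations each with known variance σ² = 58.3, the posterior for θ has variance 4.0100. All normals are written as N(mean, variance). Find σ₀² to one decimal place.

σ₀² = 108.2

Posterior precision equals prior precision plus data precision: 1/σ_n² = 1/σ₀² + n/σ².
So 1/σ₀² = 1/4.0100 − 14/58.3 = 0.249377 − 0.240137 = 0.009240.
Hence σ₀² = 1/0.009240 ≈ 108.2.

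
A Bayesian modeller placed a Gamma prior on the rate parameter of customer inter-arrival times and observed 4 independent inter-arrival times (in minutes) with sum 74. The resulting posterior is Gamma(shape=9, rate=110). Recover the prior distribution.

Gamma–exponential conjugacy: posterior shape = α + n, posterior rate = β + Σtᵢ.
So α = 9 − 4 = 5 and β = 110 − 74 = 36.

Gamma(shape=5, rate=36)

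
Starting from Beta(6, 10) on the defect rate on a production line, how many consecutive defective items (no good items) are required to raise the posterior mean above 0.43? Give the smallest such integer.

After k defective items and 0 good items the posterior is Beta(6+k, 10), with mean (6+k)/(6+10+k).
Set (6+k)/(16+k) > 0.43 and solve: k > (0.43·16 − 6)/(1 − 0.43) = 1.544.
The smallest integer exceeding 1.544 is 2, and checking k=2: (8)/(18) = 0.4444 > 0.43.

k = 2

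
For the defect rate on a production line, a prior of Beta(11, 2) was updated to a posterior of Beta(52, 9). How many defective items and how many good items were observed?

Under Beta–binomial conjugacy the posterior parameters are (a+s, b+f).
Match parameters: s=52−11=41, f=9−2=7.

41 defective items and 7 good items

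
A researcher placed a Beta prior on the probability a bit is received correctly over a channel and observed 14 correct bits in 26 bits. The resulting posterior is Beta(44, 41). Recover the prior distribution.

Beta(30, 29)

Beta is conjugate to the binomial likelihood: posterior = Beta(a+s, b+f).
Subtract the data counts: 44−14=30, 41−12=29.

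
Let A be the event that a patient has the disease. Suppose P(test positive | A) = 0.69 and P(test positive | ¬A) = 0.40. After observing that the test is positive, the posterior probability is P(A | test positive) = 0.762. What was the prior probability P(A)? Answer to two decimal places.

P(A) = 0.65

In odds form, posterior odds = prior odds × likelihood ratio, so prior odds = posterior odds ÷ LR.
Posterior odds = 0.762/(1−0.762) = 3.2017. LR = 0.69/0.40 = 1.7250.
Prior odds = 3.2017/1.7250 = 1.8561, so P(A) = 1.8561/(1+1.8561) ≈ 0.65.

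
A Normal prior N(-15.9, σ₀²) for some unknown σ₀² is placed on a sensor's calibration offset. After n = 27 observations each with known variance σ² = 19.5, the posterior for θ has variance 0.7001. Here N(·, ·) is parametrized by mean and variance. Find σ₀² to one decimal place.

Posterior precision equals prior precision plus data precision: 1/σ_n² = 1/σ₀² + n/σ².
So 1/σ₀² = 1/0.7001 − 27/19.5 = 1.428367 − 1.384615 = 0.043752.
Hence σ₀² = 1/0.043752 ≈ 22.9.

σ₀² = 22.9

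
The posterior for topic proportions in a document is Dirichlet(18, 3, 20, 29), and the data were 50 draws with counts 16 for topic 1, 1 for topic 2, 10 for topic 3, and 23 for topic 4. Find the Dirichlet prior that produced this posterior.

Dirichlet(2, 2, 10, 6)

For a Dirichlet(α) prior with multinomial counts c, the posterior is Dirichlet(α + c) componentwise.
Subtract each count from the matching posterior parameter: 18−16=2, 3−1=2, 20−10=10, 29−23=6.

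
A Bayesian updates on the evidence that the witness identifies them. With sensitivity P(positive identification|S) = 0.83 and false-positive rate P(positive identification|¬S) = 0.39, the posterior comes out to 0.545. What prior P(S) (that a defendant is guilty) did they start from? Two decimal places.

Bayes' rule in odds form gives O(S|E) = O(S)·[P(E|S)/P(E|¬S)], hence O(S) = O(S|E)/LR.
Posterior odds = 0.545/(1−0.545) = 1.1978. LR = 0.83/0.39 = 2.1282.
Prior odds = 1.1978/2.1282 = 0.5628, so P(S) = 0.5628/(1+0.5628) ≈ 0.36.

P(S) = 0.36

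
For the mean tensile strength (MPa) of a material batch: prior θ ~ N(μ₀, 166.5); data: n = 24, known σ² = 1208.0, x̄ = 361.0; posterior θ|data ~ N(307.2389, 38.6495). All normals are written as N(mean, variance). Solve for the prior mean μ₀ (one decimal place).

μ₀ = 129.4

With known observation variance, the Normal–Normal posterior has precision τ_n = τ₀ + n/σ² and mean μ_n = (τ₀μ₀ + (n/σ²)x̄)/τ_n.
Here τ₀ = 1/166.5 = 0.006006 and τ_data = 24/1208.0 = 0.019868, so τ_n = 0.025874.
Rearranging for μ₀: μ₀ = (μ_n·τ_n − τ_data·x̄)/τ₀ = (307.2389·0.025874 − 0.019868·361.0) / 0.006006 = 0.777151/0.006006 ≈ 129.4.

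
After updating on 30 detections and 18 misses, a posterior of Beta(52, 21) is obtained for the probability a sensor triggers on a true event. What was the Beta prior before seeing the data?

Beta is conjugate to the binomial likelihood: posterior = Beta(a+s, b+f).
So a = 52 − 30 = 22 and b = 21 − 18 = 3.

Beta(22, 3)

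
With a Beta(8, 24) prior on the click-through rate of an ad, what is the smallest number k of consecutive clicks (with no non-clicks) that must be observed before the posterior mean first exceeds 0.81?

After k clicks and 0 non-clicks the posterior is Beta(8+k, 24), with mean (8+k)/(8+24+k).
Set (8+k)/(32+k) > 0.81 and solve: k > (0.81·32 − 8)/(1 − 0.81) = 94.316.
The smallest integer exceeding 94.316 is 95, and checking k=95: (103)/(127) = 0.8110 > 0.81.

k = 95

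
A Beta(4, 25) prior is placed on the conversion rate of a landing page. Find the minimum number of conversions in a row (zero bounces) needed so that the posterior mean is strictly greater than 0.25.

k = 5

After k conversions and 0 bounces the posterior is Beta(4+k, 25), with mean (4+k)/(4+25+k).
Set (4+k)/(29+k) > 0.25 and solve: k > (0.25·29 − 4)/(1 − 0.25) = 4.333.
The smallest integer exceeding 4.333 is 5, and checking k=5: (9)/(34) = 0.2647 > 0.25.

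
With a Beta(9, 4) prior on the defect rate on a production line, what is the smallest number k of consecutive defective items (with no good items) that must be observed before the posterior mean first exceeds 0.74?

k = 3

After k defective items and 0 good items the posterior is Beta(9+k, 4), with mean (9+k)/(9+4+k).
Set (9+k)/(13+k) > 0.74 and solve: k > (0.74·13 − 9)/(1 − 0.74) = 2.385.
The smallest integer exceeding 2.385 is 3.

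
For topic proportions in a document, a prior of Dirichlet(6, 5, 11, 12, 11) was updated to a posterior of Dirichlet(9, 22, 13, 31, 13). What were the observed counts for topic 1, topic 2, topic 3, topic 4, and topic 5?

counts (3, 17, 2, 19, 2)

For a Dirichlet(α) prior with multinomial counts c, the posterior is Dirichlet(α + c) componentwise.
Counts are posterior − prior componentwise: 9−6=3, 22−5=17, 13−11=2, 31−12=19, 13−11=2.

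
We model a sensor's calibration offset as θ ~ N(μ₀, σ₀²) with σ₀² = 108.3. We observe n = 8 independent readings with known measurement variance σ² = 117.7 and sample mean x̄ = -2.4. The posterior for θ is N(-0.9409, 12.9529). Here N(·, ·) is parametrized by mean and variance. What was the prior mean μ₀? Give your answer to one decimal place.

μ₀ = 9.8

The posterior mean is a precision-weighted average: μ_n = (τ₀μ₀ + τ_data·x̄)/(τ₀+τ_data), with τ₀=1/σ₀² and τ_data=n/σ².
Here τ₀ = 1/108.3 = 0.009234 and τ_data = 8/117.7 = 0.067969, so τ_n = 0.077203.
Rearranging for μ₀: μ₀ = (μ_n·τ_n − τ_data·x̄)/τ₀ = (-0.9409·0.077203 − 0.067969·-2.4) / 0.009234 = 0.090485/0.009234 ≈ 9.8.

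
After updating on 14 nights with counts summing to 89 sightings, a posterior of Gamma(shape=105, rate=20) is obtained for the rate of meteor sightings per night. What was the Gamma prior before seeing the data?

Gamma(shape=16, rate=6)

Gamma–Poisson conjugacy: posterior shape = α + Σxᵢ, posterior rate = β + n.
So α = 105 − 89 = 16 and β = 20 − 14 = 6.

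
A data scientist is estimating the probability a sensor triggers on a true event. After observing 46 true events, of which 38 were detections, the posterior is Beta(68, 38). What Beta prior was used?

Beta(30, 30)

A Beta(α, β) prior with s successes and f failures in binomial data gives a Beta(α+s, β+f) posterior.
Subtract the data counts: 68−38=30, 38−8=30.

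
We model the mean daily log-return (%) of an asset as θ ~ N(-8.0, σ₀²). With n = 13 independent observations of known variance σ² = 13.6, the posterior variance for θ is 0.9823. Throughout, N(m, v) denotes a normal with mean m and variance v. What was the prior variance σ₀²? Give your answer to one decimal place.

For the Normal–Normal model with known σ², precisions add: τ_n = τ₀ + n/σ².
So 1/σ₀² = 1/0.9823 − 13/13.6 = 1.018019 − 0.955882 = 0.062137.
Hence σ₀² = 1/0.062137 ≈ 16.1.

σ₀² = 16.1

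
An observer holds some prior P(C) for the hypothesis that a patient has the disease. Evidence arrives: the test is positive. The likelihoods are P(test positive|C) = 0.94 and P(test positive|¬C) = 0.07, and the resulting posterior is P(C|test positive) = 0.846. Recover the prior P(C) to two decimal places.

In odds form, posterior odds = prior odds × likelihood ratio, so prior odds = posterior odds ÷ LR.
Posterior odds = 0.846/(1−0.846) = 5.4935. LR = 0.94/0.07 = 13.4286.
Prior odds = 5.4935/13.4286 = 0.4091, so P(C) = 0.4091/(1+0.4091) ≈ 0.29.

P(C) = 0.29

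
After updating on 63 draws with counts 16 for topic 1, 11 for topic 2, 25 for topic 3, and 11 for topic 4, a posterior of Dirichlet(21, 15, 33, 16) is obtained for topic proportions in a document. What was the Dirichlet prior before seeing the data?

For a Dirichlet(α) prior with multinomial counts c, the posterior is Dirichlet(α + c) componentwise.
Subtract each count from the matching posterior parameter: 21−16=5, 15−11=4, 33−25=8, 16−11=5.

Dirichlet(5, 4, 8, 5)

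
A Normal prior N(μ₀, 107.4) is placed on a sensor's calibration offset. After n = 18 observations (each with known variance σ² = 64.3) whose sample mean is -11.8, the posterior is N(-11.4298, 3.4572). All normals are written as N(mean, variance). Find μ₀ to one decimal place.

The posterior mean is a precision-weighted average: μ_n = (τ₀μ₀ + τ_data·x̄)/(τ₀+τ_data), with τ₀=1/σ₀² and τ_data=n/σ².
Here τ₀ = 1/107.4 = 0.009311 and τ_data = 18/64.3 = 0.279938, so τ_n = 0.289249.
Rearranging for μ₀: μ₀ = (μ_n·τ_n − τ_data·x̄)/τ₀ = (-11.4298·0.289249 − 0.279938·-11.8) / 0.009311 = -0.002790/0.009311 ≈ -0.3.

μ₀ = -0.3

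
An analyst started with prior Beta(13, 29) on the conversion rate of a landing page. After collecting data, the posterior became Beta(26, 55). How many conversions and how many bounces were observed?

13 conversions and 26 bounces

Beta is conjugate to the binomial likelihood: posterior = Beta(a+s, b+f).
Match parameters: s=26−13=13, f=55−29=26.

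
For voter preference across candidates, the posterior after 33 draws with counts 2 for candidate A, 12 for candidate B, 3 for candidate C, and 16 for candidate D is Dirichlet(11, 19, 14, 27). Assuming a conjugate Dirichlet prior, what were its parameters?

For a Dirichlet(α) prior with multinomial counts c, the posterior is Dirichlet(α + c) componentwise.
Subtract each count from the matching posterior parameter: 11−2=9, 19−12=7, 14−3=11, 27−16=11.

Dirichlet(9, 7, 11, 11)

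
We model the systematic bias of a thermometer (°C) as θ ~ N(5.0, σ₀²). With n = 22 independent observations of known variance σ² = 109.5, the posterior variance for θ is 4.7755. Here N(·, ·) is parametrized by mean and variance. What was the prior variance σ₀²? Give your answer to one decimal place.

For the Normal–Normal model with known σ², precisions add: τ_n = τ₀ + n/σ².
So 1/σ₀² = 1/4.7755 − 22/109.5 = 0.209402 − 0.200913 = 0.008489.
Hence σ₀² = 1/0.008489 ≈ 117.8.

σ₀² = 117.8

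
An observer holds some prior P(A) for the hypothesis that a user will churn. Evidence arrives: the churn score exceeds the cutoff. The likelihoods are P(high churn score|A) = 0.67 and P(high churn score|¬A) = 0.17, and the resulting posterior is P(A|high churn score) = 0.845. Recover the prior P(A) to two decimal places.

P(A) = 0.58

Bayes' rule in odds form gives O(A|E) = O(A)·[P(E|A)/P(E|¬A)], hence O(A) = O(A|E)/LR.
Posterior odds = 0.845/(1−0.845) = 5.4516. LR = 0.67/0.17 = 3.9412.
Prior odds = 5.4516/3.9412 = 1.3832, so P(A) = 1.3832/(1+1.3832) ≈ 0.58.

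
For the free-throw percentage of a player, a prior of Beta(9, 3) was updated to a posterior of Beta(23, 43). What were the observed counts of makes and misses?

Beta is conjugate to the binomial likelihood: posterior = Beta(a+s, b+f).
So s = 23 − 9 = 14 and f = 43 − 3 = 40.

14 makes and 40 misses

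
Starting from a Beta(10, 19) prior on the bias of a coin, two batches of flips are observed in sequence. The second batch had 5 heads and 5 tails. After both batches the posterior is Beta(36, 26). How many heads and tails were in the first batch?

Sequential conjugate updates are equivalent to a single update on the pooled data, so total successes = posterior α − prior α and total failures = posterior β − prior β.
Total across both batches: 36−10=26 heads, 26−19=7 tails.
Subtract the second batch: 26−5=21 heads and 7−5=2 tails.

21 heads and 2 tails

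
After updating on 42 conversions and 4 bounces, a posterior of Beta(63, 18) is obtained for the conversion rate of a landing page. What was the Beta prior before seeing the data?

Beta(21, 14)

Under Beta–binomial conjugacy the posterior parameters are (a+s, b+f).
So a = 63 − 42 = 21 and b = 18 − 4 = 14.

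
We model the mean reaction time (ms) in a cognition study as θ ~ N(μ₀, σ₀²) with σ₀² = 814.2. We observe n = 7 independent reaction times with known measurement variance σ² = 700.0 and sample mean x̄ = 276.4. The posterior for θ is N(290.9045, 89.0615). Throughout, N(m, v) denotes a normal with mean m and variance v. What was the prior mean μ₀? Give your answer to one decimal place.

The posterior mean is a precision-weighted average: μ_n = (τ₀μ₀ + τ_data·x̄)/(τ₀+τ_data), with τ₀=1/σ₀² and τ_data=n/σ².
Here τ₀ = 1/814.2 = 0.001228 and τ_data = 7/700.0 = 0.010000, so τ_n = 0.011228.
Rearranging for μ₀: μ₀ = (μ_n·τ_n − τ_data·x̄)/τ₀ = (290.9045·0.011228 − 0.010000·276.4) / 0.001228 = 0.502276/0.001228 ≈ 409.0.

μ₀ = 409.0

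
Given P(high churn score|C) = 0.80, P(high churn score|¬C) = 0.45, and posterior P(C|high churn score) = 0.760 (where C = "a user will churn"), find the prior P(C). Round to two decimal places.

P(C) = 0.64

In odds form, posterior odds = prior odds × likelihood ratio, so prior odds = posterior odds ÷ LR.
Posterior odds = 0.760/(1−0.760) = 3.1667. LR = 0.80/0.45 = 1.7778.
Prior odds = 3.1667/1.7778 = 1.7812, so P(C) = 1.7812/(1+1.7812) ≈ 0.64.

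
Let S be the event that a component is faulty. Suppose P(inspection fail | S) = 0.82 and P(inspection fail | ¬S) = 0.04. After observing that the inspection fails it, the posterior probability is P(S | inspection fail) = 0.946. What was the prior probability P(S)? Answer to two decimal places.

In odds form, posterior odds = prior odds × likelihood ratio, so prior odds = posterior odds ÷ LR.
Posterior odds = 0.946/(1−0.946) = 17.5185. LR = 0.82/0.04 = 20.5000.
Prior odds = 17.5185/20.5000 = 0.8546, so P(S) = 0.8546/(1+0.8546) ≈ 0.46.

P(S) = 0.46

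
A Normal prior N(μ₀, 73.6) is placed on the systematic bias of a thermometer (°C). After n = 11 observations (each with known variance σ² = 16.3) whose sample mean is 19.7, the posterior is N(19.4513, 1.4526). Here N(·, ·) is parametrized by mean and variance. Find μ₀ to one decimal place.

The posterior mean is a precision-weighted average: μ_n = (τ₀μ₀ + τ_data·x̄)/(τ₀+τ_data), with τ₀=1/σ₀² and τ_data=n/σ².
Here τ₀ = 1/73.6 = 0.013587 and τ_data = 11/16.3 = 0.674847, so τ_n = 0.688434.
Rearranging for μ₀: μ₀ = (μ_n·τ_n − τ_data·x̄)/τ₀ = (19.4513·0.688434 − 0.674847·19.7) / 0.013587 = 0.096450/0.013587 ≈ 7.1.

μ₀ = 7.1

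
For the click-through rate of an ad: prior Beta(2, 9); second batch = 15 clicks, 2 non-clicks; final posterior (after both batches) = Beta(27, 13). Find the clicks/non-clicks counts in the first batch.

10 clicks and 2 non-clicks

Because Beta–binomial updating is additive in the counts, the combined data contributed (α_post−α_prior, β_post−β_prior) successes and failures.
Total across both batches: 27−2=25 clicks, 13−9=4 non-clicks.
Subtract the second batch: 25−15=10 clicks and 4−2=2 non-clicks.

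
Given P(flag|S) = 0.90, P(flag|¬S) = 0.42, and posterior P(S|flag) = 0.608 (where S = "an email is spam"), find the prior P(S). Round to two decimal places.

Bayes' rule in odds form gives O(S|E) = O(S)·[P(E|S)/P(E|¬S)], hence O(S) = O(S|E)/LR.
Posterior odds = 0.608/(1−0.608) = 1.5510. LR = 0.90/0.42 = 2.1429.
Prior odds = 1.5510/2.1429 = 0.7238, so P(S) = 0.7238/(1+0.7238) ≈ 0.42.

P(S) = 0.42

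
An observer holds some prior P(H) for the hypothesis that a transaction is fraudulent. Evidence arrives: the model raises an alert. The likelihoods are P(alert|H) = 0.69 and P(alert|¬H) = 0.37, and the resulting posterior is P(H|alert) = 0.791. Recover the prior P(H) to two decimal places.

P(H) = 0.67

Bayes' rule in odds form gives O(H|E) = O(H)·[P(E|H)/P(E|¬H)], hence O(H) = O(H|E)/LR.
Posterior odds = 0.791/(1−0.791) = 3.7847. LR = 0.69/0.37 = 1.8649.
Prior odds = 3.7847/1.8649 = 2.0294, so P(H) = 2.0294/(1+2.0294) ≈ 0.67.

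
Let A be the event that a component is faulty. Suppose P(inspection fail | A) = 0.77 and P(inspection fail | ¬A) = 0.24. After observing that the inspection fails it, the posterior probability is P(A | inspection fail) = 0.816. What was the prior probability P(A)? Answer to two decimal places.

P(A) = 0.58

Bayes' rule in odds form gives O(A|E) = O(A)·[P(E|A)/P(E|¬A)], hence O(A) = O(A|E)/LR.
Posterior odds = 0.816/(1−0.816) = 4.4348. LR = 0.77/0.24 = 3.2083.
Prior odds = 4.4348/3.2083 = 1.3823, so P(A) = 1.3823/(1+1.3823) ≈ 0.58.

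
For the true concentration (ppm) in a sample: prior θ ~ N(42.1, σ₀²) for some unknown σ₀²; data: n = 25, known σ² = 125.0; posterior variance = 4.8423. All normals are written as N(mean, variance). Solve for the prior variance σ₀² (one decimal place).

σ₀² = 153.5

Posterior precision equals prior precision plus data precision: 1/σ_n² = 1/σ₀² + n/σ².
So 1/σ₀² = 1/4.8423 − 25/125.0 = 0.206513 − 0.200000 = 0.006513.
Hence σ₀² = 1/0.006513 ≈ 153.5.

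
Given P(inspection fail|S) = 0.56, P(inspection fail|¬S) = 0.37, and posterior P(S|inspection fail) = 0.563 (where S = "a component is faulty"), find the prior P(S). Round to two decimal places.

Bayes' rule in odds form gives O(S|E) = O(S)·[P(E|S)/P(E|¬S)], hence O(S) = O(S|E)/LR.
Posterior odds = 0.563/(1−0.563) = 1.2883. LR = 0.56/0.37 = 1.5135.
Prior odds = 1.2883/1.5135 = 0.8512, so P(S) = 0.8512/(1+0.8512) ≈ 0.46.

P(S) = 0.46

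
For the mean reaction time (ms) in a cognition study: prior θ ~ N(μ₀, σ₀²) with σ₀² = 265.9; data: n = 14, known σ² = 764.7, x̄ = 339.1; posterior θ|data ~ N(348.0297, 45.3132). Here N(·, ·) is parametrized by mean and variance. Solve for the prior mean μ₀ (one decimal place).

μ₀ = 391.5

With known observation variance, the Normal–Normal posterior has precision τ_n = τ₀ + n/σ² and mean μ_n = (τ₀μ₀ + (n/σ²)x̄)/τ_n.
Here τ₀ = 1/265.9 = 0.003761 and τ_data = 14/764.7 = 0.018308, so τ_n = 0.022069.
Rearranging for μ₀: μ₀ = (μ_n·τ_n − τ_data·x̄)/τ₀ = (348.0297·0.022069 − 0.018308·339.1) / 0.003761 = 1.472425/0.003761 ≈ 391.5.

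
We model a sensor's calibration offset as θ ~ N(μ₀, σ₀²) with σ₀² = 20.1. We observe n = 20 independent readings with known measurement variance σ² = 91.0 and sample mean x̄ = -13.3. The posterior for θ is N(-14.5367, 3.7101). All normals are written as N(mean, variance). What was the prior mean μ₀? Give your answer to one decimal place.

μ₀ = -20.0

The posterior mean is a precision-weighted average: μ_n = (τ₀μ₀ + τ_data·x̄)/(τ₀+τ_data), with τ₀=1/σ₀² and τ_data=n/σ².
Here τ₀ = 1/20.1 = 0.049751 and τ_data = 20/91.0 = 0.219780, so τ_n = 0.269531.
Rearranging for μ₀: μ₀ = (μ_n·τ_n − τ_data·x̄)/τ₀ = (-14.5367·0.269531 − 0.219780·-13.3) / 0.049751 = -0.995017/0.049751 ≈ -20.0.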